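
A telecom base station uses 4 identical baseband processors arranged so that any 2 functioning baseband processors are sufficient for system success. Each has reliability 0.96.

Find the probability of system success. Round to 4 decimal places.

R = Σ_{i=2}^{4} C(4,i) p^i (1−p)^{4−i} with p = 0.96
C(4,2)·0.96^2·0.04^2 = 0.008847
C(4,3)·0.96^3·0.04^1 = 0.141558
C(4,4)·0.96^4·0.04^0 = 0.849347
Sum = 0.9998

0.9998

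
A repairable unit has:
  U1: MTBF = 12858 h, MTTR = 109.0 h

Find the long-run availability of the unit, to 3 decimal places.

A(U1) = MTBF/(MTBF+MTTR) = 12858/(12858+109.0) = 0.992

0.992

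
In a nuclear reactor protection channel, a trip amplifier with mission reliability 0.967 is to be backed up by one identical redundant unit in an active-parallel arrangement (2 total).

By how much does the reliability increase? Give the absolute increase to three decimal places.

0.032

R_before = 0.967
R_after = 1 − (1 − 0.967)^2 = 0.999
ΔR = 0.999 − 0.967 = 0.032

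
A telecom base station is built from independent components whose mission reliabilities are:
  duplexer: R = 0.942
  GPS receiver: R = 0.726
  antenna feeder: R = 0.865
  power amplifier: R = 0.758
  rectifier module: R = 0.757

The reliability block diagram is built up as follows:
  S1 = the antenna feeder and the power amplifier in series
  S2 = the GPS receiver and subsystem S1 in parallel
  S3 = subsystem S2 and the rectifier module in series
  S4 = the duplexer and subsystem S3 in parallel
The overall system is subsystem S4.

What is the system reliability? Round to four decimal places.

0.9818

Series (antenna feeder and power amplifier): 0.865000 × 0.758000 = 0.655670
Parallel (GPS receiver and [0.655670]): 1 − (1 − 0.726000)(1 − 0.655670) = 0.905654
Series ([0.905654] and rectifier module): 0.905654 × 0.757000 = 0.685580
Parallel (duplexer and [0.685580]): 1 − (1 − 0.942000)(1 − 0.685580) = 0.9818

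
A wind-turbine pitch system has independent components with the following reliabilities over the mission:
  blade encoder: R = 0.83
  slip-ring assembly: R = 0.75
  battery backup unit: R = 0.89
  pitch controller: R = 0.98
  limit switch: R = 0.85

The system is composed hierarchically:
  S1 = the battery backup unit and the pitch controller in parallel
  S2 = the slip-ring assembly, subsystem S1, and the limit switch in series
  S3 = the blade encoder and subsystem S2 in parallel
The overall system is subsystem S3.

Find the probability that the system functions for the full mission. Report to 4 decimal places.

Parallel (battery backup unit and pitch controller): 1 − (1 − 0.890000)(1 − 0.980000) = 0.997800
Series (slip-ring assembly, [0.997800], and limit switch): 0.750000 × 0.997800 × 0.850000 = 0.636098
Parallel (blade encoder and [0.636098]): 1 − (1 − 0.830000)(1 − 0.636098) = 0.9381

0.9381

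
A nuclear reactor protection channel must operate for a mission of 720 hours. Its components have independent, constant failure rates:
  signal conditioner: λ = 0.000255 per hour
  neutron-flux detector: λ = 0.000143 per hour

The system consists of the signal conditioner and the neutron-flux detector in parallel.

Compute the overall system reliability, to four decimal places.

R(signal conditioner) = exp(−0.000255 × 720) = 0.832269
R(neutron-flux detector) = exp(−0.000143 × 720) = 0.902163
Parallel (signal conditioner and neutron-flux detector): 1 − (1 − 0.832269)(1 − 0.902163) = 0.9836

0.9836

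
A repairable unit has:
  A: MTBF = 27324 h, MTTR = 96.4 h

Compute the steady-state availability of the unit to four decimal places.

0.9965

A(A) = MTBF/(MTBF+MTTR) = 27324/(27324+96.4) = 0.9965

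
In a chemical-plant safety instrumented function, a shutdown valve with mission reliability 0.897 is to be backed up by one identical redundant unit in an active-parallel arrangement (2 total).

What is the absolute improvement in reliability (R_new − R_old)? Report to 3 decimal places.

R_before = 0.897
R_after = 1 − (1 − 0.897)^2 = 0.989
ΔR = 0.989 − 0.897 = 0.092

0.092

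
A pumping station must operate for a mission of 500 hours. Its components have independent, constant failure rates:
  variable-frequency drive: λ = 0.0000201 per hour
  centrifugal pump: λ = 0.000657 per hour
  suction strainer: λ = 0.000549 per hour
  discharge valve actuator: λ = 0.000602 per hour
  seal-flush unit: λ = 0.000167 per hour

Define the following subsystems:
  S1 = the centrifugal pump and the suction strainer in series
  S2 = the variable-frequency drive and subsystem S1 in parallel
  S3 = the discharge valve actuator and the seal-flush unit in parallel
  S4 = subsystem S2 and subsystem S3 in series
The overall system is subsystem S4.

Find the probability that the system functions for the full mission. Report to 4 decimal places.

R(variable-frequency drive) = exp(−0.0000201 × 500) = 0.990000
R(centrifugal pump) = exp(−0.000657 × 500) = 0.720003
R(suction strainer) = exp(−0.000549 × 500) = 0.759952
R(discharge valve actuator) = exp(−0.000602 × 500) = 0.740078
R(seal-flush unit) = exp(−0.000167 × 500) = 0.919891
Series (centrifugal pump and suction strainer): 0.720003 × 0.759952 = 0.547168
Parallel (variable-frequency drive and [0.547168]): 1 − (1 − 0.990000)(1 − 0.547168) = 0.995472
Parallel (discharge valve actuator and seal-flush unit): 1 − (1 − 0.740078)(1 − 0.919891) = 0.979178
Series ([0.995472] and [0.979178]): 0.995472 × 0.979178 = 0.9747

0.9747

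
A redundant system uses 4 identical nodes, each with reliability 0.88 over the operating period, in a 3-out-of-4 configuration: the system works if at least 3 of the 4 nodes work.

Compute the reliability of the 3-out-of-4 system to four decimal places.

R = Σ_{i=3}^{4} C(4,i) p^i (1−p)^{4−i} with p = 0.88
C(4,3)·0.88^3·0.12^1 = 0.327107
C(4,4)·0.88^4·0.12^0 = 0.599695
Sum = 0.9268

0.9268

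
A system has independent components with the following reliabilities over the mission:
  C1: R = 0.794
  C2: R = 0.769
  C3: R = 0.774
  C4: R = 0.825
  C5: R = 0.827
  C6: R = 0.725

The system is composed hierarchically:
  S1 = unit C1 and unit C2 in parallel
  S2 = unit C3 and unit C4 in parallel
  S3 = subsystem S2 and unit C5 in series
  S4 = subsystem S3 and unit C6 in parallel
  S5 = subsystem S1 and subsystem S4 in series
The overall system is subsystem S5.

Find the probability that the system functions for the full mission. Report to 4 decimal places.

0.8985

Parallel (C1 and C2): 1 − (1 − 0.794000)(1 − 0.769000) = 0.952414
Parallel (C3 and C4): 1 − (1 − 0.774000)(1 − 0.825000) = 0.960450
Series ([0.960450] and C5): 0.960450 × 0.827000 = 0.794292
Parallel ([0.794292] and C6): 1 − (1 − 0.794292)(1 − 0.725000) = 0.943430
Series ([0.952414] and [0.943430]): 0.952414 × 0.943430 = 0.8985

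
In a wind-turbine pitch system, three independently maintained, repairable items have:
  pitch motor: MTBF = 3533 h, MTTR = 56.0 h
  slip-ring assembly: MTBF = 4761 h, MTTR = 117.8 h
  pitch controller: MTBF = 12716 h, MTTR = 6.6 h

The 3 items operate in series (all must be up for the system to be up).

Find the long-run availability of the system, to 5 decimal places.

0.96013

A(pitch motor) = MTBF/(MTBF+MTTR) = 3533/(3533+56.0) = 0.984397
A(slip-ring assembly) = MTBF/(MTBF+MTTR) = 4761/(4761+117.8) = 0.975855
A(pitch controller) = MTBF/(MTBF+MTTR) = 12716/(12716+6.6) = 0.999481
Series availability: 0.984397 × 0.975855 × 0.999481 = 0.96013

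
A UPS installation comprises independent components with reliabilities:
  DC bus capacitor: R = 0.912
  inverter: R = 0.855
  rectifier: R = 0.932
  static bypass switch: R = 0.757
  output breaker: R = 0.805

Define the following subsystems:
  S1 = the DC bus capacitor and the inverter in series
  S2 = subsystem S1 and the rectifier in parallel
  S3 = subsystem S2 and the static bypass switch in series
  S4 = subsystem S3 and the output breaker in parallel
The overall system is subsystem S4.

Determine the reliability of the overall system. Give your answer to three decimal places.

0.950

Series (DC bus capacitor and inverter): 0.91200 × 0.85500 = 0.77976
Parallel ([0.77976] and rectifier): 1 − (1 − 0.77976)(1 − 0.93200) = 0.98502
Series ([0.98502] and static bypass switch): 0.98502 × 0.75700 = 0.74566
Parallel ([0.74566] and output breaker): 1 − (1 − 0.74566)(1 − 0.80500) = 0.950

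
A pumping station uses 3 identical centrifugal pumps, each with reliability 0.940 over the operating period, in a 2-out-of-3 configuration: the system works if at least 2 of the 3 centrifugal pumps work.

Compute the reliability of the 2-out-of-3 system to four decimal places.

0.9896

R = Σ_{i=2}^{3} C(3,i) p^i (1−p)^{3−i} with p = 0.940
C(3,2)·0.940^2·0.060^1 = 0.159048
C(3,3)·0.940^3·0.060^0 = 0.830584
Sum = 0.9896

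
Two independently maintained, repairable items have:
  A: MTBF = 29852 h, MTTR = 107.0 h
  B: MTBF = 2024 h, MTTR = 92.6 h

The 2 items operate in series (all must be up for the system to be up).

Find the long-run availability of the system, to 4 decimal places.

0.9528

A(A) = MTBF/(MTBF+MTTR) = 29852/(29852+107.0) = 0.996428
A(B) = MTBF/(MTBF+MTTR) = 2024/(2024+92.6) = 0.956251
Series availability: 0.996428 × 0.956251 = 0.9528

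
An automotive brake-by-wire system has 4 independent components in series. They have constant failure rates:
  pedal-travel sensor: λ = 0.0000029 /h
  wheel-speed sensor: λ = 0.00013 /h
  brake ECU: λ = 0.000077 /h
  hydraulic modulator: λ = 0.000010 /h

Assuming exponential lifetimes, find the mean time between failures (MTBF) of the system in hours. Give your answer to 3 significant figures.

4550

Series of exponential components: λ_sys = Σ λ_i
λ_sys = 0.0000029 + 0.00013 + 0.000077 + 0.000010 = 2.1990e-04 /h
MTBF = 1 / λ_sys = 4550 h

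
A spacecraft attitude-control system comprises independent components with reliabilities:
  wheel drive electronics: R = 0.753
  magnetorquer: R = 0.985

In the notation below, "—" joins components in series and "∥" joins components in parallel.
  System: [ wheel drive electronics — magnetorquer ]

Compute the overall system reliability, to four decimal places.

0.7417

Series (wheel drive electronics and magnetorquer): 0.753000 × 0.985000 = 0.7417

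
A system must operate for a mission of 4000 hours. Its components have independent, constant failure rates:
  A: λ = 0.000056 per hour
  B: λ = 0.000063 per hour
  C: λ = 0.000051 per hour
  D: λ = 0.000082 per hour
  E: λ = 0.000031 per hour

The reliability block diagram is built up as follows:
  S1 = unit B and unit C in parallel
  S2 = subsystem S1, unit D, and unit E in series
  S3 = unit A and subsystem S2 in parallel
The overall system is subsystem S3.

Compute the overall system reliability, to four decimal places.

R(A) = exp(−0.000056 × 4000) = 0.799315
R(B) = exp(−0.000063 × 4000) = 0.777245
R(C) = exp(−0.000051 × 4000) = 0.815462
R(D) = exp(−0.000082 × 4000) = 0.720363
R(E) = exp(−0.000031 × 4000) = 0.883380
Parallel (B and C): 1 − (1 − 0.777245)(1 − 0.815462) = 0.958893
Series ([0.958893], D, and E): 0.958893 × 0.720363 × 0.883380 = 0.610196
Parallel (A and [0.610196]): 1 − (1 − 0.799315)(1 − 0.610196) = 0.9218

0.9218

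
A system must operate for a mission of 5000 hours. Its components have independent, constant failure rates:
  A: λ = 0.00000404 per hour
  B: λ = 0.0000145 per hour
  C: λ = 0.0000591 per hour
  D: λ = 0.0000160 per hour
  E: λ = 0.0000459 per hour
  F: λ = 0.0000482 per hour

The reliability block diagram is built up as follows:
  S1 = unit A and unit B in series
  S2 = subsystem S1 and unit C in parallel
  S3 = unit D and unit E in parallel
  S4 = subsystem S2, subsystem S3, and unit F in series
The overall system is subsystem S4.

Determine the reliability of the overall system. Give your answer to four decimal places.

R(A) = exp(−0.00000404 × 5000) = 0.980003
R(B) = exp(−0.0000145 × 5000) = 0.930066
R(C) = exp(−0.0000591 × 5000) = 0.744159
R(D) = exp(−0.0000160 × 5000) = 0.923116
R(E) = exp(−0.0000459 × 5000) = 0.794931
R(F) = exp(−0.0000482 × 5000) = 0.785842
Series (A and B): 0.980003 × 0.930066 = 0.911467
Parallel ([0.911467] and C): 1 − (1 − 0.911467)(1 − 0.744159) = 0.977350
Parallel (D and E): 1 − (1 − 0.923116)(1 − 0.794931) = 0.984233
Series ([0.977350], [0.984233], and F): 0.977350 × 0.984233 × 0.785842 = 0.7559

0.7559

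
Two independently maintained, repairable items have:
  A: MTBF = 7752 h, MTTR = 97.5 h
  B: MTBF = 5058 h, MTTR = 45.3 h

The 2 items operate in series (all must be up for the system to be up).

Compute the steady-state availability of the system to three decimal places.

A(A) = MTBF/(MTBF+MTTR) = 7752/(7752+97.5) = 0.987579
A(B) = MTBF/(MTBF+MTTR) = 5058/(5058+45.3) = 0.991123
Series availability: 0.987579 × 0.991123 = 0.979

0.979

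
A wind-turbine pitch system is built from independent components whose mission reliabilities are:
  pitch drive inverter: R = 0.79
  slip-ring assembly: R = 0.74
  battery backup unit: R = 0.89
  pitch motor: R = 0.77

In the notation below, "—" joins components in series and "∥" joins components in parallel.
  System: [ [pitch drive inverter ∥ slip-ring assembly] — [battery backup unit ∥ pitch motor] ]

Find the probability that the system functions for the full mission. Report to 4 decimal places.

Parallel (pitch drive inverter and slip-ring assembly): 1 − (1 − 0.790000)(1 − 0.740000) = 0.945400
Parallel (battery backup unit and pitch motor): 1 − (1 − 0.890000)(1 − 0.770000) = 0.974700
Series ([0.945400] and [0.974700]): 0.945400 × 0.974700 = 0.9215

0.9215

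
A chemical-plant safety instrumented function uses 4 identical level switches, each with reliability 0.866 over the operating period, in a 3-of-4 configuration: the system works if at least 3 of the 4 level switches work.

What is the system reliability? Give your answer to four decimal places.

0.9105

R = Σ_{i=3}^{4} C(4,i) p^i (1−p)^{4−i} with p = 0.866
C(4,3)·0.866^3·0.134^1 = 0.348112
C(4,4)·0.866^4·0.134^0 = 0.562434
Sum = 0.9105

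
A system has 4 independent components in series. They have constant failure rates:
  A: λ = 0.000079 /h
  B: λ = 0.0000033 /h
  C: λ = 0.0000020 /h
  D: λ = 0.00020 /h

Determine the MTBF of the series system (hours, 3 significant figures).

Series of exponential components: λ_sys = Σ λ_i
λ_sys = 0.000079 + 0.0000033 + 0.0000020 + 0.00020 = 2.8430e-04 /h
MTBF = 1 / λ_sys = 3520 h

3520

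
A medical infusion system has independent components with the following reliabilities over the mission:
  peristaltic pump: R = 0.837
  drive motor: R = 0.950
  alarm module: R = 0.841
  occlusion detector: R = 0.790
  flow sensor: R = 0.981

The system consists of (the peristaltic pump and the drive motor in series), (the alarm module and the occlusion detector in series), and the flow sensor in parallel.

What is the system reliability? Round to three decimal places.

0.999

Series (peristaltic pump and drive motor): 0.83700 × 0.95000 = 0.79515
Series (alarm module and occlusion detector): 0.84100 × 0.79000 = 0.66439
Parallel ([0.79515], [0.66439], and flow sensor): 1 − (1 − 0.79515)(1 − 0.66439)(1 − 0.98100) = 0.999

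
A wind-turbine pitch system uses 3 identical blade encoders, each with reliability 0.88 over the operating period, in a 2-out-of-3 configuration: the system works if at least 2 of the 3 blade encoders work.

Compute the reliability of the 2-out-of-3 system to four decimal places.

0.9603

R = Σ_{i=2}^{3} C(3,i) p^i (1−p)^{3−i} with p = 0.88
C(3,2)·0.88^2·0.12^1 = 0.278784
C(3,3)·0.88^3·0.12^0 = 0.681472
Sum = 0.9603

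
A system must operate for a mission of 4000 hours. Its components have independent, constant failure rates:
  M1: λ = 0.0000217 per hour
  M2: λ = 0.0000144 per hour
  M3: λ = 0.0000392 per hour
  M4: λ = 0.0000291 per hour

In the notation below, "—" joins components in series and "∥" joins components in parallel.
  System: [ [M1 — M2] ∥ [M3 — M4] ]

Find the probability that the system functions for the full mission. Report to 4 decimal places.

0.9679

R(M1) = exp(−0.0000217 × 4000) = 0.916860
R(M2) = exp(−0.0000144 × 4000) = 0.944027
R(M3) = exp(−0.0000392 × 4000) = 0.854875
R(M4) = exp(−0.0000291 × 4000) = 0.890119
Series (M1 and M2): 0.916860 × 0.944027 = 0.865541
Series (M3 and M4): 0.854875 × 0.890119 = 0.760940
Parallel ([0.865541] and [0.760940]): 1 − (1 − 0.865541)(1 − 0.760940) = 0.9679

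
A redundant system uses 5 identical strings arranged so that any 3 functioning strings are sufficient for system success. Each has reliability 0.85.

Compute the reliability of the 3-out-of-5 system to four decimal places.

R = Σ_{i=3}^{5} C(5,i) p^i (1−p)^{5−i} with p = 0.85
C(5,3)·0.85^3·0.15^2 = 0.138178
C(5,4)·0.85^4·0.15^1 = 0.391505
C(5,5)·0.85^5·0.15^0 = 0.443705
Sum = 0.9734

0.9734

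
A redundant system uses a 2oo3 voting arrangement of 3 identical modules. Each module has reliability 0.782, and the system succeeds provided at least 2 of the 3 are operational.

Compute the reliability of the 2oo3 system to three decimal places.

R = Σ_{i=2}^{3} C(3,i) p^i (1−p)^{3−i} with p = 0.782
C(3,2)·0.782^2·0.218^1 = 0.39994
C(3,3)·0.782^3·0.218^0 = 0.47821
Sum = 0.878

0.878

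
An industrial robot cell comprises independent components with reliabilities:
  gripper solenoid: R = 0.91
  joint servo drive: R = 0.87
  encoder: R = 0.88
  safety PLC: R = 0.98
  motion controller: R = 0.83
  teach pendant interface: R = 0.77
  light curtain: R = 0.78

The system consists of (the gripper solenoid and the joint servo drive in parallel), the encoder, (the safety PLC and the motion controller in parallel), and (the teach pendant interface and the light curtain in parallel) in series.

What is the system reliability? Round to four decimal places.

Parallel (gripper solenoid and joint servo drive): 1 − (1 − 0.910000)(1 − 0.870000) = 0.988300
Parallel (safety PLC and motion controller): 1 − (1 − 0.980000)(1 − 0.830000) = 0.996600
Parallel (teach pendant interface and light curtain): 1 − (1 − 0.770000)(1 − 0.780000) = 0.949400
Series ([0.988300], encoder, [0.996600], and [0.949400]): 0.988300 × 0.880000 × 0.996600 × 0.949400 = 0.8229

0.8229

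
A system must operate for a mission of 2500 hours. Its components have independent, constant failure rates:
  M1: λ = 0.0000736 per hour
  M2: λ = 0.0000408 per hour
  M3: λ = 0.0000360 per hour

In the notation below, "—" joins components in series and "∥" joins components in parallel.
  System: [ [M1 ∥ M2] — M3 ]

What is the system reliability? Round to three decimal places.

R(M1) = exp(−0.0000736 × 2500) = 0.83194
R(M2) = exp(−0.0000408 × 2500) = 0.90303
R(M3) = exp(−0.0000360 × 2500) = 0.91393
Parallel (M1 and M2): 1 − (1 − 0.83194)(1 − 0.90303) = 0.98370
Series ([0.98370] and M3): 0.98370 × 0.91393 = 0.899

0.899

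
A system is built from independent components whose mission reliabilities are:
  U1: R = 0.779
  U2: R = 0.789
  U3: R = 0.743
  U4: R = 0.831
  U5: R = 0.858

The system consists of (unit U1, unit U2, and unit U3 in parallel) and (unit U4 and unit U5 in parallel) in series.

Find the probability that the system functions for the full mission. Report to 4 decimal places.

Parallel (U1, U2, and U3): 1 − (1 − 0.779000)(1 − 0.789000)(1 − 0.743000) = 0.988016
Parallel (U4 and U5): 1 − (1 − 0.831000)(1 − 0.858000) = 0.976002
Series ([0.988016] and [0.976002]): 0.988016 × 0.976002 = 0.9643

0.9643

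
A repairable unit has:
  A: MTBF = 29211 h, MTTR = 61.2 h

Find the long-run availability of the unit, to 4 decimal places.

A(A) = MTBF/(MTBF+MTTR) = 29211/(29211+61.2) = 0.9979

0.9979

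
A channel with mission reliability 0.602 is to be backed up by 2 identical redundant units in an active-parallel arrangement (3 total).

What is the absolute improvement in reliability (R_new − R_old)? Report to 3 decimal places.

0.335

R_before = 0.602
R_after = 1 − (1 − 0.602)^3 = 0.937
ΔR = 0.937 − 0.602 = 0.335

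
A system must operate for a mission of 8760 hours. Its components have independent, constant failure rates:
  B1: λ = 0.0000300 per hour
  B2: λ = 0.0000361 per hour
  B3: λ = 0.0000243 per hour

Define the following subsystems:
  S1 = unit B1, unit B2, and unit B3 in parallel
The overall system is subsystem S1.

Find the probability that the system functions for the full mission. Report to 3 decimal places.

R(B1) = exp(−0.0000300 × 8760) = 0.76890
R(B2) = exp(−0.0000361 × 8760) = 0.72889
R(B3) = exp(−0.0000243 × 8760) = 0.80826
Parallel (B1, B2, and B3): 1 − (1 − 0.76890)(1 − 0.72889)(1 − 0.80826) = 0.988

0.988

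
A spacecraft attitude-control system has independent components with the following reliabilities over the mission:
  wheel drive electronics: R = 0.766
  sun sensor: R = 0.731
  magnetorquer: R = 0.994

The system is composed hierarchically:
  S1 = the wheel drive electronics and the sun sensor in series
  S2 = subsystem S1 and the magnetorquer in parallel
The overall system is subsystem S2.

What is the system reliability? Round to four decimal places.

0.9974

Series (wheel drive electronics and sun sensor): 0.766000 × 0.731000 = 0.559946
Parallel ([0.559946] and magnetorquer): 1 − (1 − 0.559946)(1 − 0.994000) = 0.9974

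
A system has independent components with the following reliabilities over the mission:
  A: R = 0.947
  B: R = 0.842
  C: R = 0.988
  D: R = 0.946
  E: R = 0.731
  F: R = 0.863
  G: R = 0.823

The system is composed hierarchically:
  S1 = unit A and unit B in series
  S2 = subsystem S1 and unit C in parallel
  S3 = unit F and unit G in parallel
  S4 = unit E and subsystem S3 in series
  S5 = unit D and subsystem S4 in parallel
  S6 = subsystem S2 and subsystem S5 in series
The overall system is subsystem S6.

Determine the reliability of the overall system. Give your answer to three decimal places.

0.982

Series (A and B): 0.94700 × 0.84200 = 0.79737
Parallel ([0.79737] and C): 1 − (1 − 0.79737)(1 − 0.98800) = 0.99757
Parallel (F and G): 1 − (1 − 0.86300)(1 − 0.82300) = 0.97575
Series (E and [0.97575]): 0.73100 × 0.97575 = 0.71327
Parallel (D and [0.71327]): 1 − (1 − 0.94600)(1 − 0.71327) = 0.98452
Series ([0.99757] and [0.98452]): 0.99757 × 0.98452 = 0.982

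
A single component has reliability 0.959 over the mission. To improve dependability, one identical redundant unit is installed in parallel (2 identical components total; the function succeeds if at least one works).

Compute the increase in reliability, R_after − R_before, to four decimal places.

0.0393

R_before = 0.959
R_after = 1 − (1 − 0.959)^2 = 0.9983
ΔR = 0.9983 − 0.959 = 0.0393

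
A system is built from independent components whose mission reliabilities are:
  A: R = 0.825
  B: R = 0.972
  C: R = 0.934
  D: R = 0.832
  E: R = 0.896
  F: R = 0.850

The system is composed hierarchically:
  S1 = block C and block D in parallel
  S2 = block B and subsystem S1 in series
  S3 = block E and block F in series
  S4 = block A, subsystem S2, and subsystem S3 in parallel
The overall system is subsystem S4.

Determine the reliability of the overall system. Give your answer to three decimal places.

0.998

Parallel (C and D): 1 − (1 − 0.93400)(1 − 0.83200) = 0.98891
Series (B and [0.98891]): 0.97200 × 0.98891 = 0.96122
Series (E and F): 0.89600 × 0.85000 = 0.76160
Parallel (A, [0.96122], and [0.76160]): 1 − (1 − 0.82500)(1 − 0.96122)(1 − 0.76160) = 0.998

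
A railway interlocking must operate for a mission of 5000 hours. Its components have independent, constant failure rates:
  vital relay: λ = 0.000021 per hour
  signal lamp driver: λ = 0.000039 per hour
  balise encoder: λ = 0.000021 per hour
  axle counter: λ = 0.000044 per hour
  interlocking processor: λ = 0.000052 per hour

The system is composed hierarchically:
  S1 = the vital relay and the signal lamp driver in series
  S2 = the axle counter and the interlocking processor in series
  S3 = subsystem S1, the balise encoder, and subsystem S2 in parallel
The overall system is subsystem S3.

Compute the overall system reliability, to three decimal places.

0.990

R(vital relay) = exp(−0.000021 × 5000) = 0.90032
R(signal lamp driver) = exp(−0.000039 × 5000) = 0.82283
R(balise encoder) = exp(−0.000021 × 5000) = 0.90032
R(axle counter) = exp(−0.000044 × 5000) = 0.80252
R(interlocking processor) = exp(−0.000052 × 5000) = 0.77105
Series (vital relay and signal lamp driver): 0.90032 × 0.82283 = 0.74081
Series (axle counter and interlocking processor): 0.80252 × 0.77105 = 0.61878
Parallel ([0.74081], balise encoder, and [0.61878]): 1 − (1 − 0.74081)(1 − 0.90032)(1 − 0.61878) = 0.990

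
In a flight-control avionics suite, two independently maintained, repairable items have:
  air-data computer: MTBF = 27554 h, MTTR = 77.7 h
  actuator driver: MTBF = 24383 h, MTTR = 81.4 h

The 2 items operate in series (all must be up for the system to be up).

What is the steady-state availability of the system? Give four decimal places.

A(air-data computer) = MTBF/(MTBF+MTTR) = 27554/(27554+77.7) = 0.997188
A(actuator driver) = MTBF/(MTBF+MTTR) = 24383/(24383+81.4) = 0.996673
Series availability: 0.997188 × 0.996673 = 0.9939

0.9939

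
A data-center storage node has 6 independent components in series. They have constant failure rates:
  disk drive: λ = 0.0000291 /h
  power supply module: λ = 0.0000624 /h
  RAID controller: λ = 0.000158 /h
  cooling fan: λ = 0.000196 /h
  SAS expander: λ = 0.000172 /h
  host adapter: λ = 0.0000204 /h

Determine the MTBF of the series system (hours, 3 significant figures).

1570

Series of exponential components: λ_sys = Σ λ_i
λ_sys = 0.0000291 + 0.0000624 + 0.000158 + 0.000196 + 0.000172 + 0.0000204 = 6.3790e-04 /h
MTBF = 1 / λ_sys = 1570 h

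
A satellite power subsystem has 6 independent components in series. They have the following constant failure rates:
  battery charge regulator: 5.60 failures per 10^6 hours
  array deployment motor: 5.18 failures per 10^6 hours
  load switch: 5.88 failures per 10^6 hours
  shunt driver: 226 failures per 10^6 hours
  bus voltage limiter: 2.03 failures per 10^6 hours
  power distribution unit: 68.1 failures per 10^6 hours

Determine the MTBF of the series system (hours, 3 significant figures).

3200

Series of exponential components: λ_sys = Σ λ_i
λ_sys = 0.00000560 + 0.00000518 + 0.00000588 + 0.000226 + 0.00000203 + 0.0000681 = 3.1279e-04 /h
MTBF = 1 / λ_sys = 3200 h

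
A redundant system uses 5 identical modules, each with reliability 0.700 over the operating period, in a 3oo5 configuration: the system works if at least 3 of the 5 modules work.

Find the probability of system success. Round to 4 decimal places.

R = Σ_{i=3}^{5} C(5,i) p^i (1−p)^{5−i} with p = 0.700
C(5,3)·0.700^3·0.300^2 = 0.308700
C(5,4)·0.700^4·0.300^1 = 0.360150
C(5,5)·0.700^5·0.300^0 = 0.168070
Sum = 0.8369

0.8369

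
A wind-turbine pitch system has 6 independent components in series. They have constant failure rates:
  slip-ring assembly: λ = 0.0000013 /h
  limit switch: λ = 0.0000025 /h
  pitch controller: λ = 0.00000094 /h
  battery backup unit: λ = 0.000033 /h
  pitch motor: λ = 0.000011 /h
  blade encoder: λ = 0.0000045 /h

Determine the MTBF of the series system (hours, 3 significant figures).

Series of exponential components: λ_sys = Σ λ_i
λ_sys = 0.0000013 + 0.0000025 + 0.00000094 + 0.000033 + 0.000011 + 0.0000045 = 5.3240e-05 /h
MTBF = 1 / λ_sys = 18800 h

18800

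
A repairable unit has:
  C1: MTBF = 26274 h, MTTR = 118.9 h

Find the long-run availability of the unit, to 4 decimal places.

0.9955

A(C1) = MTBF/(MTBF+MTTR) = 26274/(26274+118.9) = 0.9955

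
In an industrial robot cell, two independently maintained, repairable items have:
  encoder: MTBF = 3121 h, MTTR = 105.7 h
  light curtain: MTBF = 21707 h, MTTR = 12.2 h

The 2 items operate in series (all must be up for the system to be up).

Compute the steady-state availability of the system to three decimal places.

A(encoder) = MTBF/(MTBF+MTTR) = 3121/(3121+105.7) = 0.967242
A(light curtain) = MTBF/(MTBF+MTTR) = 21707/(21707+12.2) = 0.999438
Series availability: 0.967242 × 0.999438 = 0.967

0.967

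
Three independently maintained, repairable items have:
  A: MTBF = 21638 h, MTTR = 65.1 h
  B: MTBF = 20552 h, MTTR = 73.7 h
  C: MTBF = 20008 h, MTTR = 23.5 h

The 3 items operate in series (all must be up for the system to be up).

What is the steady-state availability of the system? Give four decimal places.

0.9923

A(A) = MTBF/(MTBF+MTTR) = 21638/(21638+65.1) = 0.997000
A(B) = MTBF/(MTBF+MTTR) = 20552/(20552+73.7) = 0.996427
A(C) = MTBF/(MTBF+MTTR) = 20008/(20008+23.5) = 0.998827
Series availability: 0.997000 × 0.996427 × 0.998827 = 0.9923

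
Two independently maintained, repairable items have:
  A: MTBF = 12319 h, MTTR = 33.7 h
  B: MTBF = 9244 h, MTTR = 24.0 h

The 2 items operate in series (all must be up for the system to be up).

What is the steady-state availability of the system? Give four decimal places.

0.9947

A(A) = MTBF/(MTBF+MTTR) = 12319/(12319+33.7) = 0.997272
A(B) = MTBF/(MTBF+MTTR) = 9244/(9244+24.0) = 0.997410
Series availability: 0.997272 × 0.997410 = 0.9947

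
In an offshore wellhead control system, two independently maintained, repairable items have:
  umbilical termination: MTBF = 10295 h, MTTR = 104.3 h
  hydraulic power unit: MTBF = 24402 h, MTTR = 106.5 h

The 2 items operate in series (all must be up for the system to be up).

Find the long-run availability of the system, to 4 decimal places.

0.9857

A(umbilical termination) = MTBF/(MTBF+MTTR) = 10295/(10295+104.3) = 0.989970
A(hydraulic power unit) = MTBF/(MTBF+MTTR) = 24402/(24402+106.5) = 0.995655
Series availability: 0.989970 × 0.995655 = 0.9857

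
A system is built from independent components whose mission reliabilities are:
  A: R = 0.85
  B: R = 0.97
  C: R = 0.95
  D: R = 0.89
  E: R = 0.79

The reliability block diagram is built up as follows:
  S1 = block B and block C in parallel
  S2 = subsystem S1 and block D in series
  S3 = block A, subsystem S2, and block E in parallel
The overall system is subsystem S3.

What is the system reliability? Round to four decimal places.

0.9965

Parallel (B and C): 1 − (1 − 0.970000)(1 − 0.950000) = 0.998500
Series ([0.998500] and D): 0.998500 × 0.890000 = 0.888665
Parallel (A, [0.888665], and E): 1 − (1 − 0.850000)(1 − 0.888665)(1 − 0.790000) = 0.9965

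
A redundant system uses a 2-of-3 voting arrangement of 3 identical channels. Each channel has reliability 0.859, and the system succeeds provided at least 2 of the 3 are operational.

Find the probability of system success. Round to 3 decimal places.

0.946

R = Σ_{i=2}^{3} C(3,i) p^i (1−p)^{3−i} with p = 0.859
C(3,2)·0.859^2·0.141^1 = 0.31212
C(3,3)·0.859^3·0.141^0 = 0.63384
Sum = 0.946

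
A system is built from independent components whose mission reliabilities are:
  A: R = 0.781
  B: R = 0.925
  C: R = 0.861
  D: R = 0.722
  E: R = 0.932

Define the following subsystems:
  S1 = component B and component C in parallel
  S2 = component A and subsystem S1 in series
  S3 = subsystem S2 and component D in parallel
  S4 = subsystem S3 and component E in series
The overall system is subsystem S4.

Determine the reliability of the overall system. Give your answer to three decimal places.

Parallel (B and C): 1 − (1 − 0.92500)(1 − 0.86100) = 0.98958
Series (A and [0.98958]): 0.78100 × 0.98958 = 0.77286
Parallel ([0.77286] and D): 1 − (1 − 0.77286)(1 − 0.72200) = 0.93686
Series ([0.93686] and E): 0.93686 × 0.93200 = 0.873

0.873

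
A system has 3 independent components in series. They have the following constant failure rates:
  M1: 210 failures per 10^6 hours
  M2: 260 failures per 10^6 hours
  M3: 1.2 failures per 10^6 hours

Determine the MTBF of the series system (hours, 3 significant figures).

2120

Series of exponential components: λ_sys = Σ λ_i
λ_sys = 0.00021 + 0.00026 + 0.0000012 = 4.7120e-04 /h
MTBF = 1 / λ_sys = 2120 h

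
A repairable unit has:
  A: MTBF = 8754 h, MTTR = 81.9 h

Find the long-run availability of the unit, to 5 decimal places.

0.99073

A(A) = MTBF/(MTBF+MTTR) = 8754/(8754+81.9) = 0.99073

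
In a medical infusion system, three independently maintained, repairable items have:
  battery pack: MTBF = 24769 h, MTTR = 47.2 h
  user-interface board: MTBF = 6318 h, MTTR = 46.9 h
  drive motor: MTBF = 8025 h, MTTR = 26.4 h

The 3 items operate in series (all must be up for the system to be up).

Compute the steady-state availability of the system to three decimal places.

A(battery pack) = MTBF/(MTBF+MTTR) = 24769/(24769+47.2) = 0.998098
A(user-interface board) = MTBF/(MTBF+MTTR) = 6318/(6318+46.9) = 0.992631
A(drive motor) = MTBF/(MTBF+MTTR) = 8025/(8025+26.4) = 0.996721
Series availability: 0.998098 × 0.992631 × 0.996721 = 0.987

0.987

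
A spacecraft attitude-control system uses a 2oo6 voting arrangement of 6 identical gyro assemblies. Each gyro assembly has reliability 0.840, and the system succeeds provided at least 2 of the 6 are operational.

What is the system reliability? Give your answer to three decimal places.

R = Σ_{i=2}^{6} C(6,i) p^i (1−p)^{6−i} with p = 0.840
C(6,2)·0.840^2·0.160^4 = 0.00694
C(6,3)·0.840^3·0.160^3 = 0.04855
C(6,4)·0.840^4·0.160^2 = 0.19118
C(6,5)·0.840^5·0.160^1 = 0.40148
C(6,6)·0.840^6·0.160^0 = 0.35130
Sum = 0.999

0.999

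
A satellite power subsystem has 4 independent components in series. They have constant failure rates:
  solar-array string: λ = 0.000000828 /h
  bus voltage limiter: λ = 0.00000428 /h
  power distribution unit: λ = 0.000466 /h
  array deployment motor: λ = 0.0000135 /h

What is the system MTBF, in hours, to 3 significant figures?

2060

Series of exponential components: λ_sys = Σ λ_i
λ_sys = 0.000000828 + 0.00000428 + 0.000466 + 0.0000135 = 4.8461e-04 /h
MTBF = 1 / λ_sys = 2060 h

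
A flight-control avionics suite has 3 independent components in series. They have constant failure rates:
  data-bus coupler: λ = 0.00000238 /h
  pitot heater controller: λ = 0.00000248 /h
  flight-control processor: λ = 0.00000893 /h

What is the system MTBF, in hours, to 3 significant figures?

72500

Series of exponential components: λ_sys = Σ λ_i
λ_sys = 0.00000238 + 0.00000248 + 0.00000893 = 1.3790e-05 /h
MTBF = 1 / λ_sys = 72500 h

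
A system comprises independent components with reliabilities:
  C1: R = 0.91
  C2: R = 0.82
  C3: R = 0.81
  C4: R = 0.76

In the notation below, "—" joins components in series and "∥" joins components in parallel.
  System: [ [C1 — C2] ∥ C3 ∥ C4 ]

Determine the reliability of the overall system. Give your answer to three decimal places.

0.988

Series (C1 and C2): 0.91000 × 0.82000 = 0.74620
Parallel ([0.74620], C3, and C4): 1 − (1 − 0.74620)(1 − 0.81000)(1 − 0.76000) = 0.988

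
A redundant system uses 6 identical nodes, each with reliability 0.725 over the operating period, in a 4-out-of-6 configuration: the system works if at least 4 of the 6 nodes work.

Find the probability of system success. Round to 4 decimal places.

R = Σ_{i=4}^{6} C(6,i) p^i (1−p)^{6−i} with p = 0.725
C(6,4)·0.725^4·0.275^2 = 0.313407
C(6,5)·0.725^5·0.275^1 = 0.330502
C(6,6)·0.725^6·0.275^0 = 0.145221
Sum = 0.7891

0.7891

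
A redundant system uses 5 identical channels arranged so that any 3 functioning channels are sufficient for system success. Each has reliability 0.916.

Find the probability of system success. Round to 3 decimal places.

R = Σ_{i=3}^{5} C(5,i) p^i (1−p)^{5−i} with p = 0.916
C(5,3)·0.916^3·0.084^2 = 0.05423
C(5,4)·0.916^4·0.084^1 = 0.29569
C(5,5)·0.916^5·0.084^0 = 0.64488
Sum = 0.995

0.995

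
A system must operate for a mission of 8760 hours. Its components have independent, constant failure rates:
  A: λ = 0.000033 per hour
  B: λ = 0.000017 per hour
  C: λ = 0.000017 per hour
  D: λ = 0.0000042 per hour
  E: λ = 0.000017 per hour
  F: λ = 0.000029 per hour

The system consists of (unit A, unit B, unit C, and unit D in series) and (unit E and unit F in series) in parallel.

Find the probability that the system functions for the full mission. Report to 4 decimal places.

0.8461

R(A) = exp(−0.000033 × 8760) = 0.748952
R(B) = exp(−0.000017 × 8760) = 0.861638
R(C) = exp(−0.000017 × 8760) = 0.861638
R(D) = exp(−0.0000042 × 8760) = 0.963877
R(E) = exp(−0.000017 × 8760) = 0.861638
R(F) = exp(−0.000029 × 8760) = 0.775661
Series (A, B, C, and D): 0.748952 × 0.861638 × 0.861638 × 0.963877 = 0.535951
Series (E and F): 0.861638 × 0.775661 = 0.668339
Parallel ([0.535951] and [0.668339]): 1 − (1 − 0.535951)(1 − 0.668339) = 0.8461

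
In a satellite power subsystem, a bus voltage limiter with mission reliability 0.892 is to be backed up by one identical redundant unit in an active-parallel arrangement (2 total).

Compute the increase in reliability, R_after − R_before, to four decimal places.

R_before = 0.892
R_after = 1 − (1 − 0.892)^2 = 0.9883
ΔR = 0.9883 − 0.892 = 0.0963

0.0963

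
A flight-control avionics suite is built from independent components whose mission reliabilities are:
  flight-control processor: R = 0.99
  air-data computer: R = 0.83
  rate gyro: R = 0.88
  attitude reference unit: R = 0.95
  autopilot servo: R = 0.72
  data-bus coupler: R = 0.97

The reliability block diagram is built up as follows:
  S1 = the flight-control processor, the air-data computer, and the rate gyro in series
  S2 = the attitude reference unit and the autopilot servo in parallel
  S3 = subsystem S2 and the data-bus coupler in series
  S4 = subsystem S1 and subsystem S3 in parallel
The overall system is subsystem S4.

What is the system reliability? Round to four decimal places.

0.9879

Series (flight-control processor, air-data computer, and rate gyro): 0.990000 × 0.830000 × 0.880000 = 0.723096
Parallel (attitude reference unit and autopilot servo): 1 − (1 − 0.950000)(1 − 0.720000) = 0.986000
Series ([0.986000] and data-bus coupler): 0.986000 × 0.970000 = 0.956420
Parallel ([0.723096] and [0.956420]): 1 − (1 − 0.723096)(1 − 0.956420) = 0.9879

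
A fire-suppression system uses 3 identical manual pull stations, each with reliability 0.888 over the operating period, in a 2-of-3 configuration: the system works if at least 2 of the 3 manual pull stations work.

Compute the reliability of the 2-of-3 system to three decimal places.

0.965

R = Σ_{i=2}^{3} C(3,i) p^i (1−p)^{3−i} with p = 0.888
C(3,2)·0.888^2·0.112^1 = 0.26495
C(3,3)·0.888^3·0.112^0 = 0.70023
Sum = 0.965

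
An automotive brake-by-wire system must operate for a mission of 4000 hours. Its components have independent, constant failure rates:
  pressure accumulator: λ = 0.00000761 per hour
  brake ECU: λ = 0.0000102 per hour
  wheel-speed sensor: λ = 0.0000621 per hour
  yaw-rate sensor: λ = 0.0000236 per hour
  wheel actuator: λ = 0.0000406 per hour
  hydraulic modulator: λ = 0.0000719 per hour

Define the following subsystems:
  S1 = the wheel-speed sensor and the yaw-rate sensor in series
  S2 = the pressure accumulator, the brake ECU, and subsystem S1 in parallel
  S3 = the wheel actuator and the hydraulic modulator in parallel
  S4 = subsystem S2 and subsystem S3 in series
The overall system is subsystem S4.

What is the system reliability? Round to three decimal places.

0.962

R(pressure accumulator) = exp(−0.00000761 × 4000) = 0.97002
R(brake ECU) = exp(−0.0000102 × 4000) = 0.96002
R(wheel-speed sensor) = exp(−0.0000621 × 4000) = 0.78005
R(yaw-rate sensor) = exp(−0.0000236 × 4000) = 0.90992
R(wheel actuator) = exp(−0.0000406 × 4000) = 0.85010
R(hydraulic modulator) = exp(−0.0000719 × 4000) = 0.75006
Series (wheel-speed sensor and yaw-rate sensor): 0.78005 × 0.90992 = 0.70978
Parallel (pressure accumulator, brake ECU, and [0.70978]): 1 − (1 − 0.97002)(1 − 0.96002)(1 − 0.70978) = 0.99965
Parallel (wheel actuator and hydraulic modulator): 1 − (1 − 0.85010)(1 − 0.75006) = 0.96253
Series ([0.99965] and [0.96253]): 0.99965 × 0.96253 = 0.962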